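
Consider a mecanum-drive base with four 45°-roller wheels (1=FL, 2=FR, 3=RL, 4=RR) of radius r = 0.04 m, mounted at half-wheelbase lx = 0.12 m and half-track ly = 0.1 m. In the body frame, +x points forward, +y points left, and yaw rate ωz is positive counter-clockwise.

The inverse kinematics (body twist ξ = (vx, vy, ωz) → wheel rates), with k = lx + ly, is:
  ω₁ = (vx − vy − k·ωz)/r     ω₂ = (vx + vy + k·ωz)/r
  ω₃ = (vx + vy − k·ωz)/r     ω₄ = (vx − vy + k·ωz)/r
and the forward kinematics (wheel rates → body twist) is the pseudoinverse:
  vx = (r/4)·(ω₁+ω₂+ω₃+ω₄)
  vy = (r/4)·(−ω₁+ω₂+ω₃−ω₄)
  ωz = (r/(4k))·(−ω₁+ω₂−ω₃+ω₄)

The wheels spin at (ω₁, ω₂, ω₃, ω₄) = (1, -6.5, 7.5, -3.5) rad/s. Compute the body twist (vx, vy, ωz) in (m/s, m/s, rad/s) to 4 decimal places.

(-0.0150, 0.0350, -0.8409)

k = lx + ly = 0.12 + 0.1 = 0.2200
ω₁+ω₂+ω₃+ω₄ = -1.5000  →  vx = (0.04/4)·-1.5000 = -0.0150
−ω₁+ω₂+ω₃−ω₄ = 3.5000  →  vy = (0.04/4)·3.5000 = 0.0350
−ω₁+ω₂−ω₃+ω₄ = -18.5000  →  ωz = (0.04/0.8800)·-18.5000 = -0.8409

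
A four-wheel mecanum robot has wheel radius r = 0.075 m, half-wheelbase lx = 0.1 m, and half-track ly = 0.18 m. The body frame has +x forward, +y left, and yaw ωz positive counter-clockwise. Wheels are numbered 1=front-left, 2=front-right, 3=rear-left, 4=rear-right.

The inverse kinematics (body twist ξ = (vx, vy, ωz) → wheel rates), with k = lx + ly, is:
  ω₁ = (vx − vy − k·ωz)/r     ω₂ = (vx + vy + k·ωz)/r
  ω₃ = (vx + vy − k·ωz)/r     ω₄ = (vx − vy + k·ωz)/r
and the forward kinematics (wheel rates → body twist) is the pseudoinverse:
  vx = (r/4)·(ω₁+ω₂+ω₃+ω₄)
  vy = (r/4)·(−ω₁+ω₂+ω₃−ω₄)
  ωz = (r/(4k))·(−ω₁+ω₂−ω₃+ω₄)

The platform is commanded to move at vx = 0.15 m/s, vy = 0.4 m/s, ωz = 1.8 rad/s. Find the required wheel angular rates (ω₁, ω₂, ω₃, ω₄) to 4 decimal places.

(-10.0533, 14.0533, 0.6133, 3.3867)

k = lx + ly = 0.1 + 0.18 = 0.2800;  k·ωz = 0.2800·1.8 = 0.5040
ω₁ (FL) = (vx − vy − k·ωz)/r = -0.7540/0.075 = -10.0533
ω₂ (FR) = (vx + vy + k·ωz)/r = 1.0540/0.075 = 14.0533
ω₃ (RL) = (vx + vy − k·ωz)/r = 0.0460/0.075 = 0.6133
ω₄ (RR) = (vx − vy + k·ωz)/r = 0.2540/0.075 = 3.3867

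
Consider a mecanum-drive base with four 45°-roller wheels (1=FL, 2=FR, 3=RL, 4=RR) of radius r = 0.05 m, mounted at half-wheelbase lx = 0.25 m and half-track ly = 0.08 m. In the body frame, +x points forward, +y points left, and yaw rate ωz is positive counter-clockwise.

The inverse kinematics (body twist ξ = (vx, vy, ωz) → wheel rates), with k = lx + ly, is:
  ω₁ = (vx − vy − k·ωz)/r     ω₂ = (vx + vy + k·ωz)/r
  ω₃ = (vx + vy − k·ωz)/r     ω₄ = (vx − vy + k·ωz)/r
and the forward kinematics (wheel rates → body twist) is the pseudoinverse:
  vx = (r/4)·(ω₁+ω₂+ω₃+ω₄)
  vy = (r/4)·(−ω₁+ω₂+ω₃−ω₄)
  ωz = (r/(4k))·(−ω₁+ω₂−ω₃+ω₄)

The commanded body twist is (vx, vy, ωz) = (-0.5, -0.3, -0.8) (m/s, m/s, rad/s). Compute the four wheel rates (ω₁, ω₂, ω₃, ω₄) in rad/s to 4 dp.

(1.2800, -21.2800, -10.7200, -9.2800)

k = lx + ly = 0.25 + 0.08 = 0.3300;  k·ωz = 0.3300·-0.8 = -0.2640
ω₁ (FL) = (vx − vy − k·ωz)/r = 0.0640/0.05 = 1.2800
ω₂ (FR) = (vx + vy + k·ωz)/r = -1.0640/0.05 = -21.2800
ω₃ (RL) = (vx + vy − k·ωz)/r = -0.5360/0.05 = -10.7200
ω₄ (RR) = (vx − vy + k·ωz)/r = -0.4640/0.05 = -9.2800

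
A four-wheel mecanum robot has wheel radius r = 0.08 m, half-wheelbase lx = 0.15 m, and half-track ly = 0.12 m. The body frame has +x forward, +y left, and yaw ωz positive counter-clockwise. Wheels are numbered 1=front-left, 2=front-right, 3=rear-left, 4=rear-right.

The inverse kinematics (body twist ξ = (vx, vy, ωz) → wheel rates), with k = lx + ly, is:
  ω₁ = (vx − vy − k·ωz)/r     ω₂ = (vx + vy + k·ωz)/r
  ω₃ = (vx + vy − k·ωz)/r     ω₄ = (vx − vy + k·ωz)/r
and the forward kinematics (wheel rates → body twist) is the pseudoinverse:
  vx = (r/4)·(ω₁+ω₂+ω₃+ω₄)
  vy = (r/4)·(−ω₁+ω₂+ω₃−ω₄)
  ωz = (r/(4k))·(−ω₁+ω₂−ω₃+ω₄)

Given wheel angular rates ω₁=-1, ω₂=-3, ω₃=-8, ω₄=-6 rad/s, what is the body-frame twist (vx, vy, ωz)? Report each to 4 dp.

(-0.3600, -0.0800, 0.0000)

k = lx + ly = 0.15 + 0.12 = 0.2700
ω₁+ω₂+ω₃+ω₄ = -18.0000  →  vx = (0.08/4)·-18.0000 = -0.3600
−ω₁+ω₂+ω₃−ω₄ = -4.0000  →  vy = (0.08/4)·-4.0000 = -0.0800
−ω₁+ω₂−ω₃+ω₄ = 0.0000  →  ωz = (0.08/1.0800)·0.0000 = 0.0000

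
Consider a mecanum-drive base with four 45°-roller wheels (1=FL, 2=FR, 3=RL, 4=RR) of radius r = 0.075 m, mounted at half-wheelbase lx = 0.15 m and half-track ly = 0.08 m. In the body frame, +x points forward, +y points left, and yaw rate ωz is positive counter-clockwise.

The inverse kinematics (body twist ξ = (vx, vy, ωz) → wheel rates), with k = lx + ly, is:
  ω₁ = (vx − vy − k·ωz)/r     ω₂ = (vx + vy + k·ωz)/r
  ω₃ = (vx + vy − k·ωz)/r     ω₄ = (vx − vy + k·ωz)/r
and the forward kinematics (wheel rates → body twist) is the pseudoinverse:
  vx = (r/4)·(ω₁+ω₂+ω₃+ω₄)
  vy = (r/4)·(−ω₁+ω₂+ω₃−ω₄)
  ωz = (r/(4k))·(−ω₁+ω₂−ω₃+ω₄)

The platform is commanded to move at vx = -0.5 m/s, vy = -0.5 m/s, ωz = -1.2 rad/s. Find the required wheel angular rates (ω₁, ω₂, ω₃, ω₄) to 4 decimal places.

k = lx + ly = 0.15 + 0.08 = 0.2300;  k·ωz = 0.2300·-1.2 = -0.2760
ω₁ (FL) = (vx − vy − k·ωz)/r = 0.2760/0.075 = 3.6800
ω₂ (FR) = (vx + vy + k·ωz)/r = -1.2760/0.075 = -17.0133
ω₃ (RL) = (vx + vy − k·ωz)/r = -0.7240/0.075 = -9.6533
ω₄ (RR) = (vx − vy + k·ωz)/r = -0.2760/0.075 = -3.6800

(3.6800, -17.0133, -9.6533, -3.6800)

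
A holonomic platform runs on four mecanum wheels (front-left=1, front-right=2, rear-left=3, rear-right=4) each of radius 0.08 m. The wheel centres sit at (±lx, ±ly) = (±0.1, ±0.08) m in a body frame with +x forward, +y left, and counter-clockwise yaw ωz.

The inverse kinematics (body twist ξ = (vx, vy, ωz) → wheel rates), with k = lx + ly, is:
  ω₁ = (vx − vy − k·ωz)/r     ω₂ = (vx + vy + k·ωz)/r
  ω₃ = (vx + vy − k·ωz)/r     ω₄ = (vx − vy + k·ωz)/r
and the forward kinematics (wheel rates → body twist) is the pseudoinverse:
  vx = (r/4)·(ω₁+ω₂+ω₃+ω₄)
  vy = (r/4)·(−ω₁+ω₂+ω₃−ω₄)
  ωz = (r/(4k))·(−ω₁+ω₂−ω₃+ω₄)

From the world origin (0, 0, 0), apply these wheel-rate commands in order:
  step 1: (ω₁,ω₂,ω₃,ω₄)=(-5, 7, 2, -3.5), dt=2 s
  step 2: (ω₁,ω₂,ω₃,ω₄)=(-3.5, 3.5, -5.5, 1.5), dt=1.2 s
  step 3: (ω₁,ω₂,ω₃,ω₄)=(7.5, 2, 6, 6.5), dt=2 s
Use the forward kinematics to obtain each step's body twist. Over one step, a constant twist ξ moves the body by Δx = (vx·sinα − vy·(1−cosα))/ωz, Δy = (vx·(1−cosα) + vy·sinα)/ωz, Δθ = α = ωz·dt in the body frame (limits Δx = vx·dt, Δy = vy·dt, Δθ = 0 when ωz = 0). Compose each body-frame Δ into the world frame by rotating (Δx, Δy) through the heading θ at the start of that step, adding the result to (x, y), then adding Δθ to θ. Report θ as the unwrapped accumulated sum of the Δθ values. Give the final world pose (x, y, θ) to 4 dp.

(-1.0383, 0.9613, 2.2000)

step 1: ξ=(vx,vy,ωz)=(0.0100, 0.3500, 0.7222), dt=2.0 → body Δ=(-0.4098, 0.4929, 1.4444) → world pose (-0.4098, 0.4929, 1.4444)
step 2: ξ=(vx,vy,ωz)=(-0.0800, 0.0000, 1.5556), dt=1.2 → body Δ=(-0.0492, -0.0664, 1.8667) → world pose (-0.3501, 0.4357, 3.3111)
step 3: ξ=(vx,vy,ωz)=(0.4400, -0.1200, -0.5556), dt=2.0 → body Δ=(0.5896, -0.6342, -1.1111) → world pose (-1.0383, 0.9613, 2.2000)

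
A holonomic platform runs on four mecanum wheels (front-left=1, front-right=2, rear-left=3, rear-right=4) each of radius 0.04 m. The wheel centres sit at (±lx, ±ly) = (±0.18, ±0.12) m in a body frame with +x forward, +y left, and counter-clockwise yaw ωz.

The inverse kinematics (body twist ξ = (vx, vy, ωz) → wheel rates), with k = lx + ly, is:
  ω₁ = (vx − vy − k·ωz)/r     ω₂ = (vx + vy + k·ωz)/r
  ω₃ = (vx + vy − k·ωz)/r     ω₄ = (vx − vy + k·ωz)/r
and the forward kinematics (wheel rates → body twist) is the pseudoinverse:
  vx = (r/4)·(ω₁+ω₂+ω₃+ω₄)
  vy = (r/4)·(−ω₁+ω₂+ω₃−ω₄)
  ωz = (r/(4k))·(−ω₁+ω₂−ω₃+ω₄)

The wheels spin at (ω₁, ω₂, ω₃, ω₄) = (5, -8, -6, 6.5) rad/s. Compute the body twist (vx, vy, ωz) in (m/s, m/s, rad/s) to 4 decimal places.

k = lx + ly = 0.18 + 0.12 = 0.3000
ω₁+ω₂+ω₃+ω₄ = -2.5000  →  vx = (0.04/4)·-2.5000 = -0.0250
−ω₁+ω₂+ω₃−ω₄ = -25.5000  →  vy = (0.04/4)·-25.5000 = -0.2550
−ω₁+ω₂−ω₃+ω₄ = -0.5000  →  ωz = (0.04/1.2000)·-0.5000 = -0.0167

(-0.0250, -0.2550, -0.0167)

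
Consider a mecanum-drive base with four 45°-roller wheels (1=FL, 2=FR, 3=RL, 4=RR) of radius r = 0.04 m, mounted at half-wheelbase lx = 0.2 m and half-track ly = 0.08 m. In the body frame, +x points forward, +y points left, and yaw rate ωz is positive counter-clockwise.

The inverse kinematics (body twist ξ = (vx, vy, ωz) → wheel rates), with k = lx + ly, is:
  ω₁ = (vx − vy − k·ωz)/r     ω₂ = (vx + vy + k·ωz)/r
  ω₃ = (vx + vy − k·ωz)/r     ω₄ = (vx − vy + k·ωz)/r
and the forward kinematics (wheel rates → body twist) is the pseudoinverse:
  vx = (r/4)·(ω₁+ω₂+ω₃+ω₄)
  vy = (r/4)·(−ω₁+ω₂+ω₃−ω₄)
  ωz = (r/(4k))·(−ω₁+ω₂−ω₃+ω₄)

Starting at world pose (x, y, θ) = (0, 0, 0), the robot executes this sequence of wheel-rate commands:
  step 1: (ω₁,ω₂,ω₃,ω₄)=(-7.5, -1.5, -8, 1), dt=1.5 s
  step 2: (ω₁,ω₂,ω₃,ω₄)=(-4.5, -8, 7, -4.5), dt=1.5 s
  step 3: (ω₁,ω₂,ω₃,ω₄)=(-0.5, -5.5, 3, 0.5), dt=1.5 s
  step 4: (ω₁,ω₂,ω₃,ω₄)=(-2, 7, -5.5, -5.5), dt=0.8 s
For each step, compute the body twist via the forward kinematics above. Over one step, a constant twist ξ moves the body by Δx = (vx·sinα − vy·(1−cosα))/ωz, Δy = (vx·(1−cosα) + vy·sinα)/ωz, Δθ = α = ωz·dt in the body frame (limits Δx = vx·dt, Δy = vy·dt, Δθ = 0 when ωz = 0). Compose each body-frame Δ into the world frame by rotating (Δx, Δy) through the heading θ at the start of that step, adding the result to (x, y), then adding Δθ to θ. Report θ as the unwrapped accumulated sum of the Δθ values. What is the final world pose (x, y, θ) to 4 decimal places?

(-0.4486, -0.0283, -0.1446)

step 1: ξ=(vx,vy,ωz)=(-0.1600, -0.0300, 0.5357), dt=1.5 → body Δ=(-0.1979, -0.1317, 0.8036) → world pose (-0.1979, -0.1317, 0.8036)
step 2: ξ=(vx,vy,ωz)=(-0.1000, 0.0800, -0.5357), dt=1.5 → body Δ=(-0.0887, 0.1646, -0.8036) → world pose (-0.3779, -0.0813, 0.0000)
step 3: ξ=(vx,vy,ωz)=(-0.0250, -0.0250, -0.2679), dt=1.5 → body Δ=(-0.0439, -0.0291, -0.4018) → world pose (-0.4218, -0.1103, -0.4018)
step 4: ξ=(vx,vy,ωz)=(-0.0600, 0.0900, 0.3214), dt=0.8 → body Δ=(-0.0567, 0.0651, 0.2571) → world pose (-0.4486, -0.0283, -0.1446)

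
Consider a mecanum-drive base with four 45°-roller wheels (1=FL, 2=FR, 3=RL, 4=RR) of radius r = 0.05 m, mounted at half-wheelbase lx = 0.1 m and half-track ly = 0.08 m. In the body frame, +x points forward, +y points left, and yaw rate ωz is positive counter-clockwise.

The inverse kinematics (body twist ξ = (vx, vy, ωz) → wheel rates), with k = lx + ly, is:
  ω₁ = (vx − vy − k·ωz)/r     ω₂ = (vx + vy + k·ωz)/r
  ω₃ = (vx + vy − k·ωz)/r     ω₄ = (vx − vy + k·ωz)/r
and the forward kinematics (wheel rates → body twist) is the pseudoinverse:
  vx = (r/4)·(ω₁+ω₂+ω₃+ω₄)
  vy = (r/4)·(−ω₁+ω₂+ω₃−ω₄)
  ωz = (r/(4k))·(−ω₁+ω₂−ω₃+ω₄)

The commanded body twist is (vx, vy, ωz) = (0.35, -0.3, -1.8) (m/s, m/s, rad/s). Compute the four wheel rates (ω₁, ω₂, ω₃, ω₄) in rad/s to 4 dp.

k = lx + ly = 0.1 + 0.08 = 0.1800;  k·ωz = 0.1800·-1.8 = -0.3240
ω₁ (FL) = (vx − vy − k·ωz)/r = 0.9740/0.05 = 19.4800
ω₂ (FR) = (vx + vy + k·ωz)/r = -0.2740/0.05 = -5.4800
ω₃ (RL) = (vx + vy − k·ωz)/r = 0.3740/0.05 = 7.4800
ω₄ (RR) = (vx − vy + k·ωz)/r = 0.3260/0.05 = 6.5200

(19.4800, -5.4800, 7.4800, 6.5200)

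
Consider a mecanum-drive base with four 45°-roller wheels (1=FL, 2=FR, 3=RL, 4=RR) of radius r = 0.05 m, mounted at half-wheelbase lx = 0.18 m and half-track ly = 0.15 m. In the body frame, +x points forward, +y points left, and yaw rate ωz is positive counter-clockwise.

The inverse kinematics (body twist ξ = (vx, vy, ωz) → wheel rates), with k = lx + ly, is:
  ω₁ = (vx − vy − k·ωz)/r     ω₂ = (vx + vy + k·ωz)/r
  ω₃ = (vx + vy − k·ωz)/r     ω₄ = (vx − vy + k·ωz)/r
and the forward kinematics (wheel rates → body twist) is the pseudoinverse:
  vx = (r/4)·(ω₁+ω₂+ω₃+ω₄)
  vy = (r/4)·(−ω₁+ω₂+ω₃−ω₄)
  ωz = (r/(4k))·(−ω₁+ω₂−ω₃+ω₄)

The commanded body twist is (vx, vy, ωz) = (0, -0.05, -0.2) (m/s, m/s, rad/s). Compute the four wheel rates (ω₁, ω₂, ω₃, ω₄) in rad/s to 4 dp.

(2.3200, -2.3200, 0.3200, -0.3200)

k = lx + ly = 0.18 + 0.15 = 0.3300;  k·ωz = 0.3300·-0.2 = -0.0660
ω₁ (FL) = (vx − vy − k·ωz)/r = 0.1160/0.05 = 2.3200
ω₂ (FR) = (vx + vy + k·ωz)/r = -0.1160/0.05 = -2.3200
ω₃ (RL) = (vx + vy − k·ωz)/r = 0.0160/0.05 = 0.3200
ω₄ (RR) = (vx − vy + k·ωz)/r = -0.0160/0.05 = -0.3200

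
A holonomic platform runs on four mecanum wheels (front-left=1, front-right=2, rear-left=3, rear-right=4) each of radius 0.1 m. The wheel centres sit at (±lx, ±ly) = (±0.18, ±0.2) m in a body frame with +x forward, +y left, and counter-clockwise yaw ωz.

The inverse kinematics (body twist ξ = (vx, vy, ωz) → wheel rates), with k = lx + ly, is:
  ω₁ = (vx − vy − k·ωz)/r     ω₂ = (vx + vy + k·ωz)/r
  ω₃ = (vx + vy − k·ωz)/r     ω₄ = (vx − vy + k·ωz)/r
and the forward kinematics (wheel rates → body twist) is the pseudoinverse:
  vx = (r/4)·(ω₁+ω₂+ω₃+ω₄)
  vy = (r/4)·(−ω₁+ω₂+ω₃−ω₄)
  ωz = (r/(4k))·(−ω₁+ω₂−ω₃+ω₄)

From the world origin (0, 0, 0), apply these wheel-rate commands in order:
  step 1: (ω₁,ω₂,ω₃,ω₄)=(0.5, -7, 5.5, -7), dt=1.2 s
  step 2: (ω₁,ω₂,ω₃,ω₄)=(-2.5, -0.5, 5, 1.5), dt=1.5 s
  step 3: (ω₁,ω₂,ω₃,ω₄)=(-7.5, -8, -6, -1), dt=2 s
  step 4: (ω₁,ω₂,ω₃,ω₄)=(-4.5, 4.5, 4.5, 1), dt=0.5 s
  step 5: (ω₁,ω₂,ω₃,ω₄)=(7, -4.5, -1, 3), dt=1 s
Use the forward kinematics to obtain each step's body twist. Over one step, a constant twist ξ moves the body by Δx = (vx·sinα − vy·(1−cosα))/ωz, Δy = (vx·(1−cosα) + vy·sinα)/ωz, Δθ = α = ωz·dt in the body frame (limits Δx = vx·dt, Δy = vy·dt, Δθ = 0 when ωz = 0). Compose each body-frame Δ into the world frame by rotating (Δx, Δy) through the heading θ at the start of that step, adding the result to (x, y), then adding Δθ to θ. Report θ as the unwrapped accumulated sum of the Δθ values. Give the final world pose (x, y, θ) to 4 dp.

step 1: ξ=(vx,vy,ωz)=(-0.2000, 0.1250, -1.3158), dt=1.2 → body Δ=(-0.0562, 0.2482, -1.5789) → world pose (-0.0562, 0.2482, -1.5789)
step 2: ξ=(vx,vy,ωz)=(0.0875, 0.1375, -0.0987), dt=1.5 → body Δ=(0.1460, 0.1958, -0.1480) → world pose (0.1384, 0.1006, -1.7270)
step 3: ξ=(vx,vy,ωz)=(-0.5625, -0.1375, 0.2961), dt=2.0 → body Δ=(-0.9813, -0.5827, 0.5921) → world pose (-0.2845, 1.1607, -1.1349)
step 4: ξ=(vx,vy,ωz)=(0.1375, 0.3125, 0.3618), dt=0.5 → body Δ=(0.0543, 0.1616, 0.1809) → world pose (-0.1151, 1.1797, -0.9539)
step 5: ξ=(vx,vy,ωz)=(0.1125, -0.3875, -0.4934), dt=1.0 → body Δ=(0.0143, -0.3992, -0.4934) → world pose (-0.4324, 0.9371, -1.4474)

(-0.4324, 0.9371, -1.4474)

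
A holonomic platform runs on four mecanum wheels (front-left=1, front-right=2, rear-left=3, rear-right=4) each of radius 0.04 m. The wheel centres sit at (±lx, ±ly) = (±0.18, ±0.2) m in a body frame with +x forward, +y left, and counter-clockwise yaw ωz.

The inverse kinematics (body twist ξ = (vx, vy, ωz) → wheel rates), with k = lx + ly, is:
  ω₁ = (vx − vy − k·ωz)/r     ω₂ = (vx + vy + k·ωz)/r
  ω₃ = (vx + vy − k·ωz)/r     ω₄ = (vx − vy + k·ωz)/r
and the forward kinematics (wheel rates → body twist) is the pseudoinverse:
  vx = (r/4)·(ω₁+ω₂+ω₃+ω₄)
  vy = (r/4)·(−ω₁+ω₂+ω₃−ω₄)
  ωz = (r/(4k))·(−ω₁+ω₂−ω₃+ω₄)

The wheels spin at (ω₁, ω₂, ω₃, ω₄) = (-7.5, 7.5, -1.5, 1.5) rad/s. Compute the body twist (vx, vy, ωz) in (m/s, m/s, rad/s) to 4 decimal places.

k = lx + ly = 0.18 + 0.2 = 0.3800
ω₁+ω₂+ω₃+ω₄ = 0.0000  →  vx = (0.04/4)·0.0000 = 0.0000
−ω₁+ω₂+ω₃−ω₄ = 12.0000  →  vy = (0.04/4)·12.0000 = 0.1200
−ω₁+ω₂−ω₃+ω₄ = 18.0000  →  ωz = (0.04/1.5200)·18.0000 = 0.4737

(0.0000, 0.1200, 0.4737)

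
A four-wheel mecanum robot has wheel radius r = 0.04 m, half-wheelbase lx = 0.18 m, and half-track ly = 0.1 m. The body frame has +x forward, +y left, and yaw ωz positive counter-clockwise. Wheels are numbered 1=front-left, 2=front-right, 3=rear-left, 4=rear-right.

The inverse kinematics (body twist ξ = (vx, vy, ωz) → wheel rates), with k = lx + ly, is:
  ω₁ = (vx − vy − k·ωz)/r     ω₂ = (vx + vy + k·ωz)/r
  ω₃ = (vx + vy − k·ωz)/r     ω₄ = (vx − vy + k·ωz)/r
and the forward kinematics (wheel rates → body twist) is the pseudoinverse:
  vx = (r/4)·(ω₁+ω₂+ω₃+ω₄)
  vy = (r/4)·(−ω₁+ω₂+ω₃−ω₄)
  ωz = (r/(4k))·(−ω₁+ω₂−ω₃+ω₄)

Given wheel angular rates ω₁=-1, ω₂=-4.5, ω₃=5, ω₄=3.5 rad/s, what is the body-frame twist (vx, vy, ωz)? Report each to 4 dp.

(0.0300, -0.0200, -0.1786)

k = lx + ly = 0.18 + 0.1 = 0.2800
ω₁+ω₂+ω₃+ω₄ = 3.0000  →  vx = (0.04/4)·3.0000 = 0.0300
−ω₁+ω₂+ω₃−ω₄ = -2.0000  →  vy = (0.04/4)·-2.0000 = -0.0200
−ω₁+ω₂−ω₃+ω₄ = -5.0000  →  ωz = (0.04/1.1200)·-5.0000 = -0.1786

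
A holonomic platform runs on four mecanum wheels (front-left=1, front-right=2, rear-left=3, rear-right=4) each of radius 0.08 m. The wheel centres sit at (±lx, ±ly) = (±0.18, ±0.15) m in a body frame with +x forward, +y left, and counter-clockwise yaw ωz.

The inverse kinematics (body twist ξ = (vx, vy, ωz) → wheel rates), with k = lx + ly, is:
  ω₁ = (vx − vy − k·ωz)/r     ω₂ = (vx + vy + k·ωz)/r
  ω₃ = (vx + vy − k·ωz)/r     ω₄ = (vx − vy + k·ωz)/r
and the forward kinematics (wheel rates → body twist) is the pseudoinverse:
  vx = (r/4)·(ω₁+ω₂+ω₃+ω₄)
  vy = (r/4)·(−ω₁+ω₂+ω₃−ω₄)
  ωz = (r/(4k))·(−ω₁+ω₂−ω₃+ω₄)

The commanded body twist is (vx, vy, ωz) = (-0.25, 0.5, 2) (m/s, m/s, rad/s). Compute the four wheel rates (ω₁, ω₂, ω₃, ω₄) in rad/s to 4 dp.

k = lx + ly = 0.18 + 0.15 = 0.3300;  k·ωz = 0.3300·2 = 0.6600
ω₁ (FL) = (vx − vy − k·ωz)/r = -1.4100/0.08 = -17.6250
ω₂ (FR) = (vx + vy + k·ωz)/r = 0.9100/0.08 = 11.3750
ω₃ (RL) = (vx + vy − k·ωz)/r = -0.4100/0.08 = -5.1250
ω₄ (RR) = (vx − vy + k·ωz)/r = -0.0900/0.08 = -1.1250

(-17.6250, 11.3750, -5.1250, -1.1250)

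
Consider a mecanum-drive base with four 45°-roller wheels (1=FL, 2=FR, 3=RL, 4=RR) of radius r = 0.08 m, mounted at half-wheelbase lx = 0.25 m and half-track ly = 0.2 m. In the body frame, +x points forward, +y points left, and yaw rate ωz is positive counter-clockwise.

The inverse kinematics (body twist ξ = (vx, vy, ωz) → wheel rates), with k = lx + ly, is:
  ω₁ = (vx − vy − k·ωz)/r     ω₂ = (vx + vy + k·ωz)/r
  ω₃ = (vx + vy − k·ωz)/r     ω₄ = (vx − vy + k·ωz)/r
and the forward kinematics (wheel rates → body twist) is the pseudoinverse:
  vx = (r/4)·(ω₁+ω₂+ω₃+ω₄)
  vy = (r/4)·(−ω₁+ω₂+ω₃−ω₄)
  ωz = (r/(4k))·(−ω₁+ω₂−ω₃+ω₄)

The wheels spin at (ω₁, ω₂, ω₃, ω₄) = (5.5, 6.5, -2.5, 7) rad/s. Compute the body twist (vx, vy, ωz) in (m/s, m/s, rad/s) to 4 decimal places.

k = lx + ly = 0.25 + 0.2 = 0.4500
ω₁+ω₂+ω₃+ω₄ = 16.5000  →  vx = (0.08/4)·16.5000 = 0.3300
−ω₁+ω₂+ω₃−ω₄ = -8.5000  →  vy = (0.08/4)·-8.5000 = -0.1700
−ω₁+ω₂−ω₃+ω₄ = 10.5000  →  ωz = (0.08/1.8000)·10.5000 = 0.4667

(0.3300, -0.1700, 0.4667)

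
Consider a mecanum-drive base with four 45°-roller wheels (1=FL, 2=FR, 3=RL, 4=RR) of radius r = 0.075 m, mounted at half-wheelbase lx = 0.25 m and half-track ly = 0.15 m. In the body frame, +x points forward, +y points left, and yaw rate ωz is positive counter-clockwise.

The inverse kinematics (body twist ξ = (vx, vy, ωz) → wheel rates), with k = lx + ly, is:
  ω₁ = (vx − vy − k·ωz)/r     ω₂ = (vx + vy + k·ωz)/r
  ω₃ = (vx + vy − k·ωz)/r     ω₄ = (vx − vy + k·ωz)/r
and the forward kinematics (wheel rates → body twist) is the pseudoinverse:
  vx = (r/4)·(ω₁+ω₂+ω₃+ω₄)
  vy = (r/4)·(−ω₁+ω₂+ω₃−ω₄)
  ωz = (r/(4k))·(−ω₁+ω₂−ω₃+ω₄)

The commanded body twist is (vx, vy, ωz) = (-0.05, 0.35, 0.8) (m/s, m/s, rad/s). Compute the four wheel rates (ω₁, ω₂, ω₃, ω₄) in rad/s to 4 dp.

(-9.6000, 8.2667, -0.2667, -1.0667)

k = lx + ly = 0.25 + 0.15 = 0.4000;  k·ωz = 0.4000·0.8 = 0.3200
ω₁ (FL) = (vx − vy − k·ωz)/r = -0.7200/0.075 = -9.6000
ω₂ (FR) = (vx + vy + k·ωz)/r = 0.6200/0.075 = 8.2667
ω₃ (RL) = (vx + vy − k·ωz)/r = -0.0200/0.075 = -0.2667
ω₄ (RR) = (vx − vy + k·ωz)/r = -0.0800/0.075 = -1.0667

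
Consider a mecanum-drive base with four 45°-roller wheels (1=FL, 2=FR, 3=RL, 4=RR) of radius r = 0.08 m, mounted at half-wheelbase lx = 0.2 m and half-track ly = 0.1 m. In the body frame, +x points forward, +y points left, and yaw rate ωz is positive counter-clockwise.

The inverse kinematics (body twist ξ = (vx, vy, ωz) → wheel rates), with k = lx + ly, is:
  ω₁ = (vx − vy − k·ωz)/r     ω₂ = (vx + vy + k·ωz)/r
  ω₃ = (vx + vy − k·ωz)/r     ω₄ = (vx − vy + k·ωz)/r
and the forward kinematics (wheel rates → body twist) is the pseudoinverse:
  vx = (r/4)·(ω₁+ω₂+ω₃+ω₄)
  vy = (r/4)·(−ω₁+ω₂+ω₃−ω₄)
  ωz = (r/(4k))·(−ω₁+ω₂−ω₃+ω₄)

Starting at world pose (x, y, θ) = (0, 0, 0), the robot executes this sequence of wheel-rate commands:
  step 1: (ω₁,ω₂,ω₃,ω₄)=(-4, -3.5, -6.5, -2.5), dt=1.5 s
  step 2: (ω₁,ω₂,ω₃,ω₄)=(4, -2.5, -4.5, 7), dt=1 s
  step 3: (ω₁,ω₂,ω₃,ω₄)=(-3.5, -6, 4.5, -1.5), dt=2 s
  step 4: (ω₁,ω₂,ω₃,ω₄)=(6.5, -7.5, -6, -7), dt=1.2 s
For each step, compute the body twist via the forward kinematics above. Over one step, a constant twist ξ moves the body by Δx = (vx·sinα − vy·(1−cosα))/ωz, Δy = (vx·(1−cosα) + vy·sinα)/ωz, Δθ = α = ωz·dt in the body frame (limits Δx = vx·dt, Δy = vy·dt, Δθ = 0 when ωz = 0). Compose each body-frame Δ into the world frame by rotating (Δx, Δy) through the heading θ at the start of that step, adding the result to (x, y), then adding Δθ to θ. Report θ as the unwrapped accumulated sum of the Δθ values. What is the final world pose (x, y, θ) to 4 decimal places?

(-0.8749, -0.2943, -1.5500)

step 1: ξ=(vx,vy,ωz)=(-0.3300, -0.0700, 0.3000), dt=1.5 → body Δ=(-0.4552, -0.2110, 0.4500) → world pose (-0.4552, -0.2110, 0.4500)
step 2: ξ=(vx,vy,ωz)=(0.0800, -0.3600, 0.3333), dt=1.0 → body Δ=(0.1380, -0.3402, 0.3333) → world pose (-0.1830, -0.4573, 0.7833)
step 3: ξ=(vx,vy,ωz)=(-0.1300, 0.0700, -0.5667), dt=2.0 → body Δ=(-0.1366, 0.2441, -1.1333) → world pose (-0.4521, -0.3807, -0.3500)
step 4: ξ=(vx,vy,ωz)=(-0.2800, -0.2600, -1.0000), dt=1.2 → body Δ=(-0.4268, -0.0638, -1.2000) → world pose (-0.8749, -0.2943, -1.5500)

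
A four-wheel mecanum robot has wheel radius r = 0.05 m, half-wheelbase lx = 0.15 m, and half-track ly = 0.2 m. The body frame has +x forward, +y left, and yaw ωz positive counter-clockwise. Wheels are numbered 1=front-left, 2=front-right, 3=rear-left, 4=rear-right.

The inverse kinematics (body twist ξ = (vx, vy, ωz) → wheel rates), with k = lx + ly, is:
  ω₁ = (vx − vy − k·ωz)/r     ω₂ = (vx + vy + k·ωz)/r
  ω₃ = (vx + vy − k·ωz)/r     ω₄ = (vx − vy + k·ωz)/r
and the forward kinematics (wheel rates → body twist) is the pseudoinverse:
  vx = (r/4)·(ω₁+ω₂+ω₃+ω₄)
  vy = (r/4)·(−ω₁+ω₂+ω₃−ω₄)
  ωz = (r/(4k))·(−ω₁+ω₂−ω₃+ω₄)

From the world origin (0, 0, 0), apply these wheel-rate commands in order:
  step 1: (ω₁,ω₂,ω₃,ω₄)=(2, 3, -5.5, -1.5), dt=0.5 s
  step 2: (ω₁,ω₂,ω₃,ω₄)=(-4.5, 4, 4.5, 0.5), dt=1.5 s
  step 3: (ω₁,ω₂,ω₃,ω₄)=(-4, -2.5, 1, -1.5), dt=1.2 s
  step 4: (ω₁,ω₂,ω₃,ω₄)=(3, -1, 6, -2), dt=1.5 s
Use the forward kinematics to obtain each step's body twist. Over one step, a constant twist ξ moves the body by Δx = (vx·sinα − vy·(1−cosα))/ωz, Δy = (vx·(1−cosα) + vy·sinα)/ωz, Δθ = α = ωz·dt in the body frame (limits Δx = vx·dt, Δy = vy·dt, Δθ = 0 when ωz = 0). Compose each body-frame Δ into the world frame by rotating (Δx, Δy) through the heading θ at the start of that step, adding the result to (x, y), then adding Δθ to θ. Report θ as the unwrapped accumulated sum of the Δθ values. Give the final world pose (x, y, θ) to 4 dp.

(0.0167, 0.3221, -0.3554)

step 1: ξ=(vx,vy,ωz)=(-0.0250, -0.0375, 0.1786), dt=0.5 → body Δ=(-0.0116, -0.0193, 0.0893) → world pose (-0.0116, -0.0193, 0.0893)
step 2: ξ=(vx,vy,ωz)=(0.0563, 0.1562, 0.1607), dt=1.5 → body Δ=(0.0554, 0.2422, 0.2411) → world pose (0.0220, 0.2269, 0.3304)
step 3: ξ=(vx,vy,ωz)=(-0.0875, 0.0500, -0.0357), dt=1.2 → body Δ=(-0.1037, 0.0622, -0.0429) → world pose (-0.0963, 0.2522, 0.2875)
step 4: ξ=(vx,vy,ωz)=(0.0750, 0.0500, -0.4286), dt=1.5 → body Δ=(0.1282, 0.0350, -0.6429) → world pose (0.0167, 0.3221, -0.3554)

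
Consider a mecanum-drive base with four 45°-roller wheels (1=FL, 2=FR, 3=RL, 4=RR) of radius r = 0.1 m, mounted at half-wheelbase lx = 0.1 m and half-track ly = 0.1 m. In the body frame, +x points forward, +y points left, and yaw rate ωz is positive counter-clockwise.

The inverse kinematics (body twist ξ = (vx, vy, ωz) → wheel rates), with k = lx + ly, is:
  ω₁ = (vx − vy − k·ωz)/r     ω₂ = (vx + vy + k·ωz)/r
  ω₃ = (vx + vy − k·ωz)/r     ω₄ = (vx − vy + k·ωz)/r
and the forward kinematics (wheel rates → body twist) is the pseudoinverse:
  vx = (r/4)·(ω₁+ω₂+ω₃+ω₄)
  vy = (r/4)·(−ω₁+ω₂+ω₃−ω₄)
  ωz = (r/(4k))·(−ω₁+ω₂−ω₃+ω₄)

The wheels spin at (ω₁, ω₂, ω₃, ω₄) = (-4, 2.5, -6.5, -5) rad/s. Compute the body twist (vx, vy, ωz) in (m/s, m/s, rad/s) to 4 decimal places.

k = lx + ly = 0.1 + 0.1 = 0.2000
ω₁+ω₂+ω₃+ω₄ = -13.0000  →  vx = (0.1/4)·-13.0000 = -0.3250
−ω₁+ω₂+ω₃−ω₄ = 5.0000  →  vy = (0.1/4)·5.0000 = 0.1250
−ω₁+ω₂−ω₃+ω₄ = 8.0000  →  ωz = (0.1/0.8000)·8.0000 = 1.0000

(-0.3250, 0.1250, 1.0000)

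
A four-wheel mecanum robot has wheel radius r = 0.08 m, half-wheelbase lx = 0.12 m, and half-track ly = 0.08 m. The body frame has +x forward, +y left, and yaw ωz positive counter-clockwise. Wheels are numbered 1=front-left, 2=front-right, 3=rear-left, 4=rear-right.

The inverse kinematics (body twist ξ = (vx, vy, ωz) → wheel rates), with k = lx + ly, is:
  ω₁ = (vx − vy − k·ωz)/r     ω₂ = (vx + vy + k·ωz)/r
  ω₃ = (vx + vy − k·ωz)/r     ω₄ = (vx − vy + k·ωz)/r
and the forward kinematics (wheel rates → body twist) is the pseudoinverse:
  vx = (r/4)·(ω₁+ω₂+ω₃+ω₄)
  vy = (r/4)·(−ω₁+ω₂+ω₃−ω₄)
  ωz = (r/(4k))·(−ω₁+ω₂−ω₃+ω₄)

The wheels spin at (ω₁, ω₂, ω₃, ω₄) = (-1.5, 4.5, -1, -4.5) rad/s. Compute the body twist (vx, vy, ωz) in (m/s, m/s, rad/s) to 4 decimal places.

(-0.0500, 0.1900, 0.2500)

k = lx + ly = 0.12 + 0.08 = 0.2000
ω₁+ω₂+ω₃+ω₄ = -2.5000  →  vx = (0.08/4)·-2.5000 = -0.0500
−ω₁+ω₂+ω₃−ω₄ = 9.5000  →  vy = (0.08/4)·9.5000 = 0.1900
−ω₁+ω₂−ω₃+ω₄ = 2.5000  →  ωz = (0.08/0.8000)·2.5000 = 0.2500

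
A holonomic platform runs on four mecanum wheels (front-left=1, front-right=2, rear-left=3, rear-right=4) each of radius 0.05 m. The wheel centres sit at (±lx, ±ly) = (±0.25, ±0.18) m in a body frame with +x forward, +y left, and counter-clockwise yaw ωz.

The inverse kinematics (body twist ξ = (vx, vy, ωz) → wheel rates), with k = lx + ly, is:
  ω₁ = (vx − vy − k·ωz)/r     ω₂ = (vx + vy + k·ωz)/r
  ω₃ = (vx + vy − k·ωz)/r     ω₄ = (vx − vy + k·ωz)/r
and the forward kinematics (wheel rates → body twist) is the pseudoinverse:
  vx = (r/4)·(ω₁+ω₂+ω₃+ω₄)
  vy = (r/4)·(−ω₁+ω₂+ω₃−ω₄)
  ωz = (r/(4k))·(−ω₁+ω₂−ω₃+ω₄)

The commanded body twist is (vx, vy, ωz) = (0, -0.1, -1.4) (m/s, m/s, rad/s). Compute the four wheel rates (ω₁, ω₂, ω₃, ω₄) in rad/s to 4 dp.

k = lx + ly = 0.25 + 0.18 = 0.4300;  k·ωz = 0.4300·-1.4 = -0.6020
ω₁ (FL) = (vx − vy − k·ωz)/r = 0.7020/0.05 = 14.0400
ω₂ (FR) = (vx + vy + k·ωz)/r = -0.7020/0.05 = -14.0400
ω₃ (RL) = (vx + vy − k·ωz)/r = 0.5020/0.05 = 10.0400
ω₄ (RR) = (vx − vy + k·ωz)/r = -0.5020/0.05 = -10.0400

(14.0400, -14.0400, 10.0400, -10.0400)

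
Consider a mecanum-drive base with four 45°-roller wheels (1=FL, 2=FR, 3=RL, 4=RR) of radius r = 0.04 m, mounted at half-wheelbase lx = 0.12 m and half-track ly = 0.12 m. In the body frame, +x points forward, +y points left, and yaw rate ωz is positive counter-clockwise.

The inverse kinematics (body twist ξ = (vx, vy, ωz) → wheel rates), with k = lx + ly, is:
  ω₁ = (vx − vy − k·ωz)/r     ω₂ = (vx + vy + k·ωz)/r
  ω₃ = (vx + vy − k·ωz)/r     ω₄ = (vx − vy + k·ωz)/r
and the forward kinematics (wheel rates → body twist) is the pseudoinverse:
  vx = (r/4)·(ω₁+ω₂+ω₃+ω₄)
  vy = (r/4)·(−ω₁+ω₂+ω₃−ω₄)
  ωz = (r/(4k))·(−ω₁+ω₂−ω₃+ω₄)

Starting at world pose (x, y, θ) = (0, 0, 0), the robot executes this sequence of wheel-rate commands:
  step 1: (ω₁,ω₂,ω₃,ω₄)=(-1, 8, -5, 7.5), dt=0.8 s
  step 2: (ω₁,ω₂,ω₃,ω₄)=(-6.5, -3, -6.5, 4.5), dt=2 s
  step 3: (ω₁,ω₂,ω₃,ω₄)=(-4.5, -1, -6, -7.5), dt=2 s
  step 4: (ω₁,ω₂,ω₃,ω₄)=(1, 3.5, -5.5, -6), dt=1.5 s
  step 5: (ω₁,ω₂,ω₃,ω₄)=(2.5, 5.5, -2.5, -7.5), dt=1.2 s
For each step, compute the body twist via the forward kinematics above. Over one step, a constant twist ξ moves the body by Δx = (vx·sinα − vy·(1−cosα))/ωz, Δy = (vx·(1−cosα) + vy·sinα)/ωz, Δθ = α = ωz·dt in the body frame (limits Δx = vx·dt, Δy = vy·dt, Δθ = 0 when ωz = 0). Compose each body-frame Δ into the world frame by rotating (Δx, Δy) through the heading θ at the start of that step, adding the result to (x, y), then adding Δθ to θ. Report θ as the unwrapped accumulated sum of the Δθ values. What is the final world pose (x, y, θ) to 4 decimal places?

step 1: ξ=(vx,vy,ωz)=(0.0950, -0.0350, 0.8958), dt=0.8 → body Δ=(0.0793, 0.0004, 0.7167) → world pose (0.0793, 0.0004, 0.7167)
step 2: ξ=(vx,vy,ωz)=(-0.1150, -0.0750, 0.6042), dt=2.0 → body Δ=(-0.0979, -0.2389, 1.2083) → world pose (0.1624, -0.2440, 1.9250)
step 3: ξ=(vx,vy,ωz)=(-0.1900, 0.0500, 0.0833), dt=2.0 → body Δ=(-0.3866, 0.0679, 0.1667) → world pose (0.2328, -0.6301, 2.0917)
step 4: ξ=(vx,vy,ωz)=(-0.0700, 0.0300, 0.0833), dt=1.5 → body Δ=(-0.1075, 0.0383, 0.1250) → world pose (0.2530, -0.7425, 2.2167)
step 5: ξ=(vx,vy,ωz)=(-0.0200, 0.0800, -0.0833), dt=1.2 → body Δ=(-0.0192, 0.0970, -0.1000) → world pose (0.1871, -0.8162, 2.1167)

(0.1871, -0.8162, 2.1167)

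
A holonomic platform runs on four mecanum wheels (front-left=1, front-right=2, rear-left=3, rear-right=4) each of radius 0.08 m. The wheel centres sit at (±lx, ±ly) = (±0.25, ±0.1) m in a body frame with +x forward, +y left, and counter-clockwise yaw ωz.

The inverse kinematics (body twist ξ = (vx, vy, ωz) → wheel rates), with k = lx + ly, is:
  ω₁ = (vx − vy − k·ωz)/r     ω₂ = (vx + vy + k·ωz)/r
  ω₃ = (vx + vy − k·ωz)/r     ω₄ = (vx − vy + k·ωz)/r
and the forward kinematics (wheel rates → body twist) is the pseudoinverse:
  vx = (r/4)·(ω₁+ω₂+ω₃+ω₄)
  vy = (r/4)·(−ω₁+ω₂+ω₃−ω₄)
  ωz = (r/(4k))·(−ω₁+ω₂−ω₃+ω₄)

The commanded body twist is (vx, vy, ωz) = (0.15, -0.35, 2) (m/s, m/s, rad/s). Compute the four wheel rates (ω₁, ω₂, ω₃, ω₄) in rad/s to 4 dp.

(-2.5000, 6.2500, -11.2500, 15.0000)

k = lx + ly = 0.25 + 0.1 = 0.3500;  k·ωz = 0.3500·2 = 0.7000
ω₁ (FL) = (vx − vy − k·ωz)/r = -0.2000/0.08 = -2.5000
ω₂ (FR) = (vx + vy + k·ωz)/r = 0.5000/0.08 = 6.2500
ω₃ (RL) = (vx + vy − k·ωz)/r = -0.9000/0.08 = -11.2500
ω₄ (RR) = (vx − vy + k·ωz)/r = 1.2000/0.08 = 15.0000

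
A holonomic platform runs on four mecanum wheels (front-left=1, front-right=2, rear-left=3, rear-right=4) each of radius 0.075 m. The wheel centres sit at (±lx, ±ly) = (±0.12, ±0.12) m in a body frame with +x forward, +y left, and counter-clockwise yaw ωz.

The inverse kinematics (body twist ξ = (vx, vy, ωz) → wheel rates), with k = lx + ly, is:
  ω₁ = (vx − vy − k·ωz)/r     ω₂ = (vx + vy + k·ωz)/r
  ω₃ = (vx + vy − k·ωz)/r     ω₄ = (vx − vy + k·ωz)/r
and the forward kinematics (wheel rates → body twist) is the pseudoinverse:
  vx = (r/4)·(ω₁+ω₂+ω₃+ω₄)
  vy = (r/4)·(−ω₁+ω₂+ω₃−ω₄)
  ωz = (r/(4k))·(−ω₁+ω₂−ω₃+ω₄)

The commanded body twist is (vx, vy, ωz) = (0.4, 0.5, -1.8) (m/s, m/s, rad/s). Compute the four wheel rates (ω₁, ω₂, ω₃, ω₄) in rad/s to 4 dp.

k = lx + ly = 0.12 + 0.12 = 0.2400;  k·ωz = 0.2400·-1.8 = -0.4320
ω₁ (FL) = (vx − vy − k·ωz)/r = 0.3320/0.075 = 4.4267
ω₂ (FR) = (vx + vy + k·ωz)/r = 0.4680/0.075 = 6.2400
ω₃ (RL) = (vx + vy − k·ωz)/r = 1.3320/0.075 = 17.7600
ω₄ (RR) = (vx − vy + k·ωz)/r = -0.5320/0.075 = -7.0933

(4.4267, 6.2400, 17.7600, -7.0933)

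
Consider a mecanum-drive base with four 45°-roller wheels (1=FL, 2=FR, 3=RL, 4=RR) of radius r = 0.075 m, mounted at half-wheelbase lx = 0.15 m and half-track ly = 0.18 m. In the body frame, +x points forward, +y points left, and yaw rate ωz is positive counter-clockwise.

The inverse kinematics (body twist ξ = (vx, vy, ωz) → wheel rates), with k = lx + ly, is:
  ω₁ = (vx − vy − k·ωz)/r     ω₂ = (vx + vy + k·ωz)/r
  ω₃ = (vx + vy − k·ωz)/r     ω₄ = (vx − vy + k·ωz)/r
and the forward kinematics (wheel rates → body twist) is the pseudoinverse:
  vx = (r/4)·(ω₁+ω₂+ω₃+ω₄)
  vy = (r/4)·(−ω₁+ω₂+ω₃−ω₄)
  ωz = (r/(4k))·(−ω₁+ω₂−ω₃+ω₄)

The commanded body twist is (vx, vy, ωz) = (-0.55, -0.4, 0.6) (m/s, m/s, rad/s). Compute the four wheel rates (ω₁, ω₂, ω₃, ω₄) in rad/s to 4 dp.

k = lx + ly = 0.15 + 0.18 = 0.3300;  k·ωz = 0.3300·0.6 = 0.1980
ω₁ (FL) = (vx − vy − k·ωz)/r = -0.3480/0.075 = -4.6400
ω₂ (FR) = (vx + vy + k·ωz)/r = -0.7520/0.075 = -10.0267
ω₃ (RL) = (vx + vy − k·ωz)/r = -1.1480/0.075 = -15.3067
ω₄ (RR) = (vx − vy + k·ωz)/r = 0.0480/0.075 = 0.6400

(-4.6400, -10.0267, -15.3067, 0.6400)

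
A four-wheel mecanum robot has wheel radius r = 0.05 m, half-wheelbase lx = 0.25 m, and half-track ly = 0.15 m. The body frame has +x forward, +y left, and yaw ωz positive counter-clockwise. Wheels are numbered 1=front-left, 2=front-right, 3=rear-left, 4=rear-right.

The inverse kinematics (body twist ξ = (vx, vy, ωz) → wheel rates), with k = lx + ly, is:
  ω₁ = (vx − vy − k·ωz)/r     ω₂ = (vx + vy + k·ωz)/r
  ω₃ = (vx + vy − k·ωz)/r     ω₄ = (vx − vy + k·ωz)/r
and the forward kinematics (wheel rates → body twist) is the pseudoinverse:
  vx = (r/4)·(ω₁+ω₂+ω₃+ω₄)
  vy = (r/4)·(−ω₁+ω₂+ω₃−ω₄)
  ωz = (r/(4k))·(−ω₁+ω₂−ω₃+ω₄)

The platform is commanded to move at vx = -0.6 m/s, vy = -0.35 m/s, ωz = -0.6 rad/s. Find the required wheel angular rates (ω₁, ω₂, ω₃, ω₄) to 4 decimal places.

k = lx + ly = 0.25 + 0.15 = 0.4000;  k·ωz = 0.4000·-0.6 = -0.2400
ω₁ (FL) = (vx − vy − k·ωz)/r = -0.0100/0.05 = -0.2000
ω₂ (FR) = (vx + vy + k·ωz)/r = -1.1900/0.05 = -23.8000
ω₃ (RL) = (vx + vy − k·ωz)/r = -0.7100/0.05 = -14.2000
ω₄ (RR) = (vx − vy + k·ωz)/r = -0.4900/0.05 = -9.8000

(-0.2000, -23.8000, -14.2000, -9.8000)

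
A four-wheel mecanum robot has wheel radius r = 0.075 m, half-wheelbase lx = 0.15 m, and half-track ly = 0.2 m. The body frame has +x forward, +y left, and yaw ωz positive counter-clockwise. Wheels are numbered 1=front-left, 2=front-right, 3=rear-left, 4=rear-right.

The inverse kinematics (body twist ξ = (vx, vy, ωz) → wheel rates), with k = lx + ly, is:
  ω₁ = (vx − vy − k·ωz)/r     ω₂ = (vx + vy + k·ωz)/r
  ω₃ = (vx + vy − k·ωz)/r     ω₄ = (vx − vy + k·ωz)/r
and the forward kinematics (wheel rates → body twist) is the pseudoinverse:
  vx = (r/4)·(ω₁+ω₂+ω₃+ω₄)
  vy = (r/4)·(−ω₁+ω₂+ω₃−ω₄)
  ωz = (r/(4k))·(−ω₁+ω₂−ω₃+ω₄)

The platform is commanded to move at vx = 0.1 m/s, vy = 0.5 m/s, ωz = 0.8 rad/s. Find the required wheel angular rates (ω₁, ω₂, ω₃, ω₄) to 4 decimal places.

k = lx + ly = 0.15 + 0.2 = 0.3500;  k·ωz = 0.3500·0.8 = 0.2800
ω₁ (FL) = (vx − vy − k·ωz)/r = -0.6800/0.075 = -9.0667
ω₂ (FR) = (vx + vy + k·ωz)/r = 0.8800/0.075 = 11.7333
ω₃ (RL) = (vx + vy − k·ωz)/r = 0.3200/0.075 = 4.2667
ω₄ (RR) = (vx − vy + k·ωz)/r = -0.1200/0.075 = -1.6000

(-9.0667, 11.7333, 4.2667, -1.6000)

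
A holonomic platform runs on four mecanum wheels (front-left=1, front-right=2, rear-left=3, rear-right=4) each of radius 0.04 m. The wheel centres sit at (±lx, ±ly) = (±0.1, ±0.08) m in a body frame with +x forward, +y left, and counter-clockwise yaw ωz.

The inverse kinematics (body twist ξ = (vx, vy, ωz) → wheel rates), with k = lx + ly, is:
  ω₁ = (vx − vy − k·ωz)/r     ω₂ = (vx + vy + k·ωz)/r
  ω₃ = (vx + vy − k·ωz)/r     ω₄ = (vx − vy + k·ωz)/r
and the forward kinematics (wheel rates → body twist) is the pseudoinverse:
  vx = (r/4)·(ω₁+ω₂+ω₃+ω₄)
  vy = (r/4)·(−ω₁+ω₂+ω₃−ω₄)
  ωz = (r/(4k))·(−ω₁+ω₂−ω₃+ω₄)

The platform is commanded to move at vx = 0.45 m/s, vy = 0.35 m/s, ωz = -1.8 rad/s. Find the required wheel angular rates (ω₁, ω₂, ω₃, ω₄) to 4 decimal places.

(10.6000, 11.9000, 28.1000, -5.6000)

k = lx + ly = 0.1 + 0.08 = 0.1800;  k·ωz = 0.1800·-1.8 = -0.3240
ω₁ (FL) = (vx − vy − k·ωz)/r = 0.4240/0.04 = 10.6000
ω₂ (FR) = (vx + vy + k·ωz)/r = 0.4760/0.04 = 11.9000
ω₃ (RL) = (vx + vy − k·ωz)/r = 1.1240/0.04 = 28.1000
ω₄ (RR) = (vx − vy + k·ωz)/r = -0.2240/0.04 = -5.6000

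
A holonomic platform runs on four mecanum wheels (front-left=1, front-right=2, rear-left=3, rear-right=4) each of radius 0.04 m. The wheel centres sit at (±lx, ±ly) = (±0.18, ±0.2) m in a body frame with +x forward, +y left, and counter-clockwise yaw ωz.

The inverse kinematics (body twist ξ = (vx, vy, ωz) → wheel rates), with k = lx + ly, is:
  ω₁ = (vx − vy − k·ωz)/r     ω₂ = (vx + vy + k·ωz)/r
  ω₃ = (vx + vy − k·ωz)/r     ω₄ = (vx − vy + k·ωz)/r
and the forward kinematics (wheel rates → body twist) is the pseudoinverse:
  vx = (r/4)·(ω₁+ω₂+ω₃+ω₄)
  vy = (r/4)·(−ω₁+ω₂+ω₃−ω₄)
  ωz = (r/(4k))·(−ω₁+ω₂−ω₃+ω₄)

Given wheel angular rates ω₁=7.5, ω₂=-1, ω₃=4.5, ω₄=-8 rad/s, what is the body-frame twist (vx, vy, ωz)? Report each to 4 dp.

(0.0300, 0.0400, -0.5526)

k = lx + ly = 0.18 + 0.2 = 0.3800
ω₁+ω₂+ω₃+ω₄ = 3.0000  →  vx = (0.04/4)·3.0000 = 0.0300
−ω₁+ω₂+ω₃−ω₄ = 4.0000  →  vy = (0.04/4)·4.0000 = 0.0400
−ω₁+ω₂−ω₃+ω₄ = -21.0000  →  ωz = (0.04/1.5200)·-21.0000 = -0.5526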